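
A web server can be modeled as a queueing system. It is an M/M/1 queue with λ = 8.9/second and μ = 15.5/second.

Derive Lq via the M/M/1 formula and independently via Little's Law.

Method 1 (direct): Lq = λ²/(μ(μ-λ)) = 79.21/(15.5 × 6.60) = 0.7743

Method 2 (Little's Law):
W = 1/(μ-λ) = 1/6.60 = 0.15152
Wq = W - 1/μ = 0.15152 - 0.064516 = 0.08700
Lq = λWq = 8.9 × 0.08700 = 0.7743 ✔ (matches Method 1)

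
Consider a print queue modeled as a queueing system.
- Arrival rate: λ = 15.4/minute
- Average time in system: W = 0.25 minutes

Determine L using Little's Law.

Little's Law: L = λW
L = 15.4 × 0.25 = 3.8500 jobs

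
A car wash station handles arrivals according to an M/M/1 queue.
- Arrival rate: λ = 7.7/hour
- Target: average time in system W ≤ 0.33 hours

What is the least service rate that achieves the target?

For M/M/1: W = 1/(μ-λ)
Need W ≤ 0.33, so 1/(μ-λ) ≤ 0.33
μ - λ ≥ 1/0.33 = 3.0303
μ ≥ 7.7 + 3.0303 = 10.7303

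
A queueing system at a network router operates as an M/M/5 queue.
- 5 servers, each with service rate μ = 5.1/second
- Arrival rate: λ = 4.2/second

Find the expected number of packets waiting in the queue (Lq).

Traffic intensity: ρ = λ/(cμ) = 4.2/(5×5.1) = 0.1647
Since ρ = 0.1647 < 1, system is stable.
Offered load a = λ/μ = cρ = 4.2/5.1 = 0.8235
P₀ = [ Σₙ₌₀^4 aⁿ/n! + a^5/(5!(1-ρ)) ]⁻¹
Σ = a^0/0! + a^1/1! + a^2/2! + a^3/3! + a^4/4! = 1.0000 + 0.82353 + 0.33910 + 0.093086 + 0.019165 = 2.2749
a^5/(5!(1-ρ)) = 0.3788/(120 × 0.8353) = 0.003779
P₀ = 1/(2.2749 + 0.003779) = 0.4389
Lq = P₀·a^5·ρ / (5!(1-ρ)²) = 0.43885 × 0.37879 × 0.16471 / (120 × 0.69772) = 0.0003270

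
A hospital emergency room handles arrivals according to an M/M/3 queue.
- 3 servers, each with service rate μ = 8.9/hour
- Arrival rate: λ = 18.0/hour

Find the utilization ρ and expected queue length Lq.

Traffic intensity: ρ = λ/(cμ) = 18.0/(3×8.9) = 0.6742
Since ρ = 0.6742 < 1, system is stable.
Offered load a = λ/μ = cρ = 18.0/8.9 = 2.0225
P₀ = [ Σₙ₌₀^2 aⁿ/n! + a^3/(3!(1-ρ)) ]⁻¹
Σ = a^0/0! + a^1/1! + a^2/2! = 1.0000 + 2.0225 + 2.0452 = 5.0677
a^3/(3!(1-ρ)) = 8.27270/(6 × 0.325843) = 4.2314
P₀ = 1/(5.0677 + 4.2314) = 0.1075
Lq = P₀·a^3·ρ / (3!(1-ρ)²) = 0.10754 × 8.2727 × 0.67416 / (6 × 0.10617) = 0.9415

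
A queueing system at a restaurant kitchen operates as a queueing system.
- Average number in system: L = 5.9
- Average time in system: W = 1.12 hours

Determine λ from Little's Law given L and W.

Little's Law: L = λW, so λ = L/W
λ = 5.9/1.12 = 5.2679 orders/hour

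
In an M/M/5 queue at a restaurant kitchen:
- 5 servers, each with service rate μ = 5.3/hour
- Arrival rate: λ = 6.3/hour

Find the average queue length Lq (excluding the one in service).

Traffic intensity: ρ = λ/(cμ) = 6.3/(5×5.3) = 0.2377
Since ρ = 0.2377 < 1, system is stable.
Offered load a = λ/μ = cρ = 6.3/5.3 = 1.1887
P₀ = [ Σₙ₌₀^4 aⁿ/n! + a^5/(5!(1-ρ)) ]⁻¹
Σ = a^0/0! + a^1/1! + a^2/2! + a^3/3! + a^4/4! = 1.0000 + 1.1887 + 0.7065 + 0.2799 + 0.08319 = 3.2583
a^5/(5!(1-ρ)) = 2.3731/(120 × 0.7623) = 0.02594
P₀ = 1/(3.2583 + 0.02594) = 0.3045
Lq = P₀·a^5·ρ / (5!(1-ρ)²) = 0.3045 × 2.3731 × 0.2377 / (120 × 0.5810) = 0.002464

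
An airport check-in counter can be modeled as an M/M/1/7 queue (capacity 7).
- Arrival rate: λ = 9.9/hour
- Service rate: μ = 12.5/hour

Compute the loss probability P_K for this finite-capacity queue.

ρ = λ/μ = 9.9/12.5 = 0.7920
P₀ = (1-ρ)/(1-ρ^(K+1)) = (1-0.7920)/(1-0.7920^8) = 0.2080/0.8452 = 0.2461
P_K = P₀×ρ^K = 0.246099 × 0.7920^7 = 0.246099 × 0.195468 = 0.04810
Blocking probability = 4.81%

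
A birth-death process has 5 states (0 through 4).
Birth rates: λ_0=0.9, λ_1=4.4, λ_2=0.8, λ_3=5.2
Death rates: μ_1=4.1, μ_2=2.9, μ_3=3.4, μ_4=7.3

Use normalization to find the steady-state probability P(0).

Ratios P(n)/P(0) = (λ₀···λₙ₋₁)/(μ₁···μₙ):
P(1)/P(0) = (0.9)/(4.1) = 0.21951
P(2)/P(0) = (0.9×4.4)/(4.1×2.9) = 0.33305
P(3)/P(0) = (0.9×4.4×0.8)/(4.1×2.9×3.4) = 0.078365
P(4)/P(0) = (0.9×4.4×0.8×5.2)/(4.1×2.9×3.4×7.3) = 0.055822

Normalization: ∑ P(n) = 1
P(0) × (1.0000 + 0.21951 + 0.33305 + 0.078365 + 0.055822) = 1
P(0) × 1.68675 = 1
P(0) = 1/1.68675 = 0.5929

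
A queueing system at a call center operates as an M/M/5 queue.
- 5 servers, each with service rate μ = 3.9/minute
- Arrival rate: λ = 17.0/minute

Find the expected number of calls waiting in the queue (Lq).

Traffic intensity: ρ = λ/(cμ) = 17.0/(5×3.9) = 0.8718
Since ρ = 0.8718 < 1, system is stable.
Offered load a = λ/μ = cρ = 17.0/3.9 = 4.3590
P₀ = [ Σₙ₌₀^4 aⁿ/n! + a^5/(5!(1-ρ)) ]⁻¹
Σ = a^0/0! + a^1/1! + a^2/2! + a^3/3! + a^4/4! = 1.0000 + 4.3590 + 9.5003 + 13.8039 + 15.0427 = 43.7059
a^5/(5!(1-ρ)) = 1573.6986/(120 × 0.1282051) = 102.2904
P₀ = 1/(43.7059 + 102.2904) = 0.006849
Lq = P₀·a^5·ρ / (5!(1-ρ)²) = 0.00684949 × 1573.6986 × 0.871795 / (120 × 0.0164366) = 4.7643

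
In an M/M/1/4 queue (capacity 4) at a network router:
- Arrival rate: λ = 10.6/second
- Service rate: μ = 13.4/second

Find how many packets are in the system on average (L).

ρ = λ/μ = 10.6/13.4 = 0.79104
P₀ = (1-ρ)/(1-ρ^(K+1)) = (1-0.79104)/(1-0.79104^5) = 0.20896/0.69026 = 0.3027
P_K = P₀×ρ^K = 0.3027 × 0.79104^4 = 0.3027 × 0.3916 = 0.1185
L = ρ[1 - (K+1)ρ^K + Kρ^(K+1)] / [(1-ρ)(1-ρ^(K+1))]
L = 0.79104 × (1 - 5×0.39156 + 4×0.30974) / ((1 - 0.79104) × (1 - 0.30974)) = 1.5420 packets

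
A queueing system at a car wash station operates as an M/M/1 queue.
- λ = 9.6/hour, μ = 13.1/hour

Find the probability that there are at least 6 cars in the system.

ρ = λ/μ = 9.6/13.1 = 0.7328
P(N ≥ n) = ρⁿ
P(N ≥ 6) = 0.7328^6
P(N ≥ 6) = 0.1549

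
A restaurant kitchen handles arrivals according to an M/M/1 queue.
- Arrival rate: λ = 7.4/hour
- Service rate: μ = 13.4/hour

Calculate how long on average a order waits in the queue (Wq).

First, compute utilization: ρ = λ/μ = 7.4/13.4 = 0.5522
For M/M/1: Wq = λ/(μ(μ-λ))
Wq = 7.4/(13.4 × (13.4-7.4))
Wq = 7.4/(13.4 × 6.00)
Wq = 0.09204 hours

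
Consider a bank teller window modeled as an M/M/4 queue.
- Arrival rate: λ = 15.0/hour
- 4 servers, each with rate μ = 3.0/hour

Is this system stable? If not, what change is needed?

Stability requires ρ = λ/(cμ) < 1
ρ = 15.0/(4 × 3.0) = 15.0/12.00 = 1.2500
Since 1.2500 ≥ 1, the system is UNSTABLE.
Need c > λ/μ = 15.0/3.0 = 5.00.
Minimum servers needed: c = 6.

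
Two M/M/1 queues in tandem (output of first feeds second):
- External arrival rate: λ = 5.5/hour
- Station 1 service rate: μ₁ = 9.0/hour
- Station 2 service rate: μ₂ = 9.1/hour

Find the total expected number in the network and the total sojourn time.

By Jackson's theorem, each station behaves as independent M/M/1.
Station 1: ρ₁ = 5.5/9.0 = 0.6111, L₁ = ρ₁/(1-ρ₁) = λ/(μ₁-λ) = 5.5/3.50 = 1.5714
Station 2: ρ₂ = 5.5/9.1 = 0.6044, L₂ = ρ₂/(1-ρ₂) = λ/(μ₂-λ) = 5.5/3.60 = 1.5278
Total: L = L₁ + L₂ = 1.5714 + 1.5278 = 3.0992
W = L/λ = 3.0992/5.5 = 0.5635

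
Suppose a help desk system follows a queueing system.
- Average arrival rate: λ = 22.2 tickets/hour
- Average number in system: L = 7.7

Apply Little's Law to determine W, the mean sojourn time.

Little's Law: L = λW, so W = L/λ
W = 7.7/22.2 = 0.3468 hours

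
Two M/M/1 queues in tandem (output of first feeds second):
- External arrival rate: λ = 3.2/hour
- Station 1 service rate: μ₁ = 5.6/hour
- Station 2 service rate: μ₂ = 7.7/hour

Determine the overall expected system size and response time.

By Jackson's theorem, each station behaves as independent M/M/1.
Station 1: ρ₁ = 3.2/5.6 = 0.5714, L₁ = ρ₁/(1-ρ₁) = λ/(μ₁-λ) = 3.2/2.40 = 1.3333
Station 2: ρ₂ = 3.2/7.7 = 0.4156, L₂ = ρ₂/(1-ρ₂) = λ/(μ₂-λ) = 3.2/4.50 = 0.7111
Total: L = L₁ + L₂ = 1.3333 + 0.7111 = 2.0444
W = L/λ = 2.0444/3.2 = 0.6389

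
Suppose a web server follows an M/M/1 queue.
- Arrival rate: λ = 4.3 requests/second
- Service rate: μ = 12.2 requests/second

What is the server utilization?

Server utilization: ρ = λ/μ
ρ = 4.3/12.2 = 0.3525
The server is busy 35.25% of the time.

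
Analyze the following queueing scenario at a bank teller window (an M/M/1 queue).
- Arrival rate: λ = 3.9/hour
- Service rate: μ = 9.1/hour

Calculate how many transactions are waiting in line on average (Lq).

ρ = λ/μ = 3.9/9.1 = 0.4286
For M/M/1: Lq = λ²/(μ(μ-λ))
Lq = 15.21/(9.1 × 5.20)
Lq = 0.3214 transactions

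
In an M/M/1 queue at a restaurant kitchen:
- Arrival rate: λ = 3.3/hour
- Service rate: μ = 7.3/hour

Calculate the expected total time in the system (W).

First, compute utilization: ρ = λ/μ = 3.3/7.3 = 0.4521
For M/M/1: W = 1/(μ-λ)
W = 1/(7.3-3.3) = 1/4.00
W = 0.2500 hours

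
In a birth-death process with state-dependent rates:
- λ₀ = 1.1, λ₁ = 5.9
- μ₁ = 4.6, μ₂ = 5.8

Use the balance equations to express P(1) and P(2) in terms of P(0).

Balance equations:
State 0: λ₀P₀ = μ₁P₁ → P₁ = (λ₀/μ₁)P₀ = (1.1/4.6)P₀ = 0.2391P₀
State 1: P₂ = (λ₀λ₁)/(μ₁μ₂)P₀ = (1.1×5.9)/(4.6×5.8)P₀ = 0.2433P₀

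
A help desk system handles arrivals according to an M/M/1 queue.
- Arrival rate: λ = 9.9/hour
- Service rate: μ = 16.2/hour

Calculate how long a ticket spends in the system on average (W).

First, compute utilization: ρ = λ/μ = 9.9/16.2 = 0.6111
For M/M/1: W = 1/(μ-λ)
W = 1/(16.2-9.9) = 1/6.30
W = 0.1587 hours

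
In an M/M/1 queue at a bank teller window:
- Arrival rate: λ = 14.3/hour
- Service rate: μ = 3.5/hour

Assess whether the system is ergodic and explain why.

Stability requires ρ = λ/(cμ) < 1
ρ = 14.3/(1 × 3.5) = 14.3/3.50 = 4.0857
Since 4.0857 ≥ 1, the system is UNSTABLE.
Queue grows without bound. Need μ > λ = 14.3.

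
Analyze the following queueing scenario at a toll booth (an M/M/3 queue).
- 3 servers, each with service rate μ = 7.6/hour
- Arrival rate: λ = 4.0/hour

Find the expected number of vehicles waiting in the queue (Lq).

Traffic intensity: ρ = λ/(cμ) = 4.0/(3×7.6) = 0.1754
Since ρ = 0.1754 < 1, system is stable.
Offered load a = λ/μ = cρ = 4.0/7.6 = 0.5263
P₀ = [ Σₙ₌₀^2 aⁿ/n! + a^3/(3!(1-ρ)) ]⁻¹
Σ = a^0/0! + a^1/1! + a^2/2! = 1.0000 + 0.5263 + 0.1385 = 1.6648
a^3/(3!(1-ρ)) = 0.1458/(6 × 0.8246) = 0.02947
P₀ = 1/(1.6648 + 0.02947) = 0.5902
Lq = P₀·a^3·ρ / (3!(1-ρ)²) = 0.59022 × 0.14579 × 0.17544 / (6 × 0.67990) = 0.003701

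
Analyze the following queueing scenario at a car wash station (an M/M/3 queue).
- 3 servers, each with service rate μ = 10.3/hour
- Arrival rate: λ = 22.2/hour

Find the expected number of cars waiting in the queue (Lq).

Traffic intensity: ρ = λ/(cμ) = 22.2/(3×10.3) = 0.7184
Since ρ = 0.7184 < 1, system is stable.
Offered load a = λ/μ = cρ = 22.2/10.3 = 2.1553
P₀ = [ Σₙ₌₀^2 aⁿ/n! + a^3/(3!(1-ρ)) ]⁻¹
Σ = a^0/0! + a^1/1! + a^2/2! = 1.00000 + 2.15534 + 2.32274 = 5.4781
a^3/(3!(1-ρ)) = 10.0126/(6 × 0.281553) = 5.9270
P₀ = 1/(5.4781 + 5.9270) = 0.08768
Lq = P₀·a^3·ρ / (3!(1-ρ)²) = 0.087680 × 10.0126 × 0.71845 / (6 × 0.079272) = 1.3261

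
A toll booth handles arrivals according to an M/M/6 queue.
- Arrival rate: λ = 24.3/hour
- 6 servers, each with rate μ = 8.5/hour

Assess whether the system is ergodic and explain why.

Stability requires ρ = λ/(cμ) < 1
ρ = 24.3/(6 × 8.5) = 24.3/51.00 = 0.4765
Since 0.4765 < 1, the system is STABLE.
The servers are busy 47.65% of the time.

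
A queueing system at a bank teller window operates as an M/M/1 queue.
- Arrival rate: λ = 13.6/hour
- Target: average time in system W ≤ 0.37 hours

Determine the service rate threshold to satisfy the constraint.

For M/M/1: W = 1/(μ-λ)
Need W ≤ 0.37, so 1/(μ-λ) ≤ 0.37
μ - λ ≥ 1/0.37 = 2.7027
μ ≥ 13.6 + 2.7027 = 16.3027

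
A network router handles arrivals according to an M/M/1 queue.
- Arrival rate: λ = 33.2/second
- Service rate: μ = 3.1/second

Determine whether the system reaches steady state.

Stability requires ρ = λ/(cμ) < 1
ρ = 33.2/(1 × 3.1) = 33.2/3.10 = 10.7097
Since 10.7097 ≥ 1, the system is UNSTABLE.
Queue grows without bound. Need μ > λ = 33.2.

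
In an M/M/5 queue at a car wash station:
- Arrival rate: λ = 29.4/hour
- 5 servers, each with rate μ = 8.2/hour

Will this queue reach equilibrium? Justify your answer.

Stability requires ρ = λ/(cμ) < 1
ρ = 29.4/(5 × 8.2) = 29.4/41.00 = 0.7171
Since 0.7171 < 1, the system is STABLE.
The servers are busy 71.71% of the time.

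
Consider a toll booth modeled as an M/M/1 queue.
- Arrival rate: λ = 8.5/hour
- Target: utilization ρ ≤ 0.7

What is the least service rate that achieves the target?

ρ = λ/μ, so μ = λ/ρ
μ ≥ 8.5/0.7 = 12.1429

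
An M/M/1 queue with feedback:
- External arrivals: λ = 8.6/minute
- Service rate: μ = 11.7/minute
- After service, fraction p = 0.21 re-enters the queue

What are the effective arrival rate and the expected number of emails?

Effective arrival rate: λ_eff = λ/(1-p) = 8.6/(1-0.21) = 8.6/0.79 = 10.88608
ρ = λ_eff/μ = 10.88608/11.7 = 0.930434
L = ρ/(1-ρ) = 0.930434/(1-0.930434) = 13.3748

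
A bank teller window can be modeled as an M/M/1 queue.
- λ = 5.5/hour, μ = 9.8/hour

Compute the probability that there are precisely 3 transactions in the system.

ρ = λ/μ = 5.5/9.8 = 0.5612
P(n) = (1-ρ)ρⁿ
P(3) = (1-0.5612) × 0.5612^3
P(3) = 0.43880 × 0.17675
P(3) = 0.07756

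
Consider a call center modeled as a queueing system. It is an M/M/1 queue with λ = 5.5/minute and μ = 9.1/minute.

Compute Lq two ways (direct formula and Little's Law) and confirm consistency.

Method 1 (direct): Lq = λ²/(μ(μ-λ)) = 30.25/(9.1 × 3.60) = 0.9234

Method 2 (Little's Law):
W = 1/(μ-λ) = 1/3.60 = 0.2778
Wq = W - 1/μ = 0.2778 - 0.1099 = 0.1679
Lq = λWq = 5.5 × 0.1679 = 0.9234 ✔ (matches Method 1)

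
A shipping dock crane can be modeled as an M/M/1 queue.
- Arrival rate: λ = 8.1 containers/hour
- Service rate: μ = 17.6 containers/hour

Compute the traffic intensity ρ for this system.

Server utilization: ρ = λ/μ
ρ = 8.1/17.6 = 0.4602
The server is busy 46.02% of the time.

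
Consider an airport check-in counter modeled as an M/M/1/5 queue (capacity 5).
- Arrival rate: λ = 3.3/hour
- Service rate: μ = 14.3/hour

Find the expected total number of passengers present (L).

ρ = λ/μ = 3.3/14.3 = 0.23077
P₀ = (1-ρ)/(1-ρ^(K+1)) = (1-0.23077)/(1-0.23077^6) = 0.76923/0.99985 = 0.7693
P_K = P₀×ρ^K = 0.7693 × 0.23077^5 = 0.7693 × 0.0006545 = 0.0005035
L = ρ[1 - (K+1)ρ^K + Kρ^(K+1)] / [(1-ρ)(1-ρ^(K+1))]
L = 0.23077 × (1 - 6×0.0006545 + 5×0.0001510) / ((1 - 0.23077) × (1 - 0.0001510)) = 0.2991 passengers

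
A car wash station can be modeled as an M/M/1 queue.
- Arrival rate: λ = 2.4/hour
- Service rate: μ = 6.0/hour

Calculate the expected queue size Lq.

ρ = λ/μ = 2.4/6.0 = 0.4000
For M/M/1: Lq = λ²/(μ(μ-λ))
Lq = 5.76/(6.0 × 3.60)
Lq = 0.2667 cars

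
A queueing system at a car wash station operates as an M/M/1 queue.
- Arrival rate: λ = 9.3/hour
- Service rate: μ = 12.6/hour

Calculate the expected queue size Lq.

ρ = λ/μ = 9.3/12.6 = 0.7381
For M/M/1: Lq = λ²/(μ(μ-λ))
Lq = 86.49/(12.6 × 3.30)
Lq = 2.0801 cars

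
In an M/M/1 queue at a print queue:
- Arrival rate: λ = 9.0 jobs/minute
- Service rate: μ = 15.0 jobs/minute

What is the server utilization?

Server utilization: ρ = λ/μ
ρ = 9.0/15.0 = 0.6000
The server is busy 60.00% of the time.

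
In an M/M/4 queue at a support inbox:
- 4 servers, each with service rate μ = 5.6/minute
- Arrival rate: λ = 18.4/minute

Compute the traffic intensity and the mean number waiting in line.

Traffic intensity: ρ = λ/(cμ) = 18.4/(4×5.6) = 0.8214
Since ρ = 0.8214 < 1, system is stable.
Offered load a = λ/μ = cρ = 18.4/5.6 = 3.2857
P₀ = [ Σₙ₌₀^3 aⁿ/n! + a^4/(4!(1-ρ)) ]⁻¹
Σ = a^0/0! + a^1/1! + a^2/2! + a^3/3! = 1.00000 + 3.28571 + 5.39796 + 5.91205 = 15.5957
a^4/(4!(1-ρ)) = 116.5519/(24 × 0.1785714) = 27.1954
P₀ = 1/(15.5957 + 27.1954) = 0.02337
Lq = P₀·a^4·ρ / (4!(1-ρ)²) = 0.0233693 × 116.5519 × 0.821429 / (24 × 0.0318878) = 2.9235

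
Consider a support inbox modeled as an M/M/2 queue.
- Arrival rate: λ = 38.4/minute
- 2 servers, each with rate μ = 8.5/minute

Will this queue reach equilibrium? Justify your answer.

Stability requires ρ = λ/(cμ) < 1
ρ = 38.4/(2 × 8.5) = 38.4/17.00 = 2.2588
Since 2.2588 ≥ 1, the system is UNSTABLE.
Need c > λ/μ = 38.4/8.5 = 4.52.
Minimum servers needed: c = 5.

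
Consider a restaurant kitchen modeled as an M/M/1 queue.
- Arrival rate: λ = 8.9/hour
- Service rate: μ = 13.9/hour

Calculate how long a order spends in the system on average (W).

First, compute utilization: ρ = λ/μ = 8.9/13.9 = 0.6403
For M/M/1: W = 1/(μ-λ)
W = 1/(13.9-8.9) = 1/5.00
W = 0.2000 hours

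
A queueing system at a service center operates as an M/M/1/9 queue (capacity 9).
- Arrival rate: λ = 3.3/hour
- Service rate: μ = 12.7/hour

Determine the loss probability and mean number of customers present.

ρ = λ/μ = 3.3/12.7 = 0.25984
P₀ = (1-ρ)/(1-ρ^(K+1)) = (1-0.25984)/(1-0.25984^10) = 0.7402/1.0000 = 0.7402
P_K = P₀×ρ^K = 0.7402 × 0.25984^9 = 0.7402 × 0.000005400 = 0.000003997
Blocking probability P_9 = 0.000003997 (0.0003997%)
L = ρ[1 - (K+1)ρ^K + Kρ^(K+1)] / [(1-ρ)(1-ρ^(K+1))]
L = 0.25984 × (1 - 10×0.000005400 + 9×0.000001403) / ((1 - 0.25984) × (1 - 0.000001403)) = 0.3510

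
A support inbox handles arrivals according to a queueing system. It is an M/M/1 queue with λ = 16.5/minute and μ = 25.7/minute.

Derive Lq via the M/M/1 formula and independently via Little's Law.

Method 1 (direct): Lq = λ²/(μ(μ-λ)) = 272.25/(25.7 × 9.20) = 1.1515

Method 2 (Little's Law):
W = 1/(μ-λ) = 1/9.20 = 0.1087
Wq = W - 1/μ = 0.1087 - 0.03891 = 0.06979
Lq = λWq = 16.5 × 0.06979 = 1.1515 ✔ (matches Method 1)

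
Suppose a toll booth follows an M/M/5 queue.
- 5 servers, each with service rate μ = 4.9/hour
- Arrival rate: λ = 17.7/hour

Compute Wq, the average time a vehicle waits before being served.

Traffic intensity: ρ = λ/(cμ) = 17.7/(5×4.9) = 0.7224
Since ρ = 0.7224 < 1, system is stable.
Offered load a = λ/μ = cρ = 17.7/4.9 = 3.6122
P₀ = [ Σₙ₌₀^4 aⁿ/n! + a^5/(5!(1-ρ)) ]⁻¹
Σ = a^0/0! + a^1/1! + a^2/2! + a^3/3! + a^4/4! = 1.0000 + 3.6122 + 6.5242 + 7.8556 + 7.0941 = 26.0861
a^5/(5!(1-ρ)) = 615.0153/(120 × 0.277551) = 18.4655
P₀ = 1/(26.0861 + 18.4655) = 0.02245
Lq = P₀·a^5·ρ / (5!(1-ρ)²) = 0.022446 × 615.0153 × 0.72245 / (120 × 0.077035) = 1.0789
Wq = Lq/λ = 1.0789/17.7 = 0.06095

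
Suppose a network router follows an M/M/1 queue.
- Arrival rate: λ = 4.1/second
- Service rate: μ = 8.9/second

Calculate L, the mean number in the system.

ρ = λ/μ = 4.1/8.9 = 0.4607
For M/M/1: L = λ/(μ-λ)
L = 4.1/(8.9-4.1) = 4.1/4.80
L = 0.8542 packets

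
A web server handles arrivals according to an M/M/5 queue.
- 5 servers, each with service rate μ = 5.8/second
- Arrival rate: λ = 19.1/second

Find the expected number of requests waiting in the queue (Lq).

Traffic intensity: ρ = λ/(cμ) = 19.1/(5×5.8) = 0.6586
Since ρ = 0.6586 < 1, system is stable.
Offered load a = λ/μ = cρ = 19.1/5.8 = 3.2931
P₀ = [ Σₙ₌₀^4 aⁿ/n! + a^5/(5!(1-ρ)) ]⁻¹
Σ = a^0/0! + a^1/1! + a^2/2! + a^3/3! + a^4/4! = 1.0000 + 3.2931 + 5.4223 + 5.9520 + 4.9002 = 20.5676
a^5/(5!(1-ρ)) = 387.2816/(120 × 0.34138) = 9.4538
P₀ = 1/(20.5676 + 9.4538) = 0.03331
Lq = P₀·a^5·ρ / (5!(1-ρ)²) = 0.033310 × 387.2816 × 0.65862 / (120 × 0.11654) = 0.6075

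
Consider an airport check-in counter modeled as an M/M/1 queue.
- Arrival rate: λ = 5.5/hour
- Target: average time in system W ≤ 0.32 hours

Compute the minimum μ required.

For M/M/1: W = 1/(μ-λ)
Need W ≤ 0.32, so 1/(μ-λ) ≤ 0.32
μ - λ ≥ 1/0.32 = 3.1250
μ ≥ 5.5 + 3.1250 = 8.6250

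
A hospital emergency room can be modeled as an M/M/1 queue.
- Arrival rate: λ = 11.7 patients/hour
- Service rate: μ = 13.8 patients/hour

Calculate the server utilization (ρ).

Server utilization: ρ = λ/μ
ρ = 11.7/13.8 = 0.8478
The server is busy 84.78% of the time.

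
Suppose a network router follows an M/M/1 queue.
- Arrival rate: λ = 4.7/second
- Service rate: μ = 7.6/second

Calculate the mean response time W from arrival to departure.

First, compute utilization: ρ = λ/μ = 4.7/7.6 = 0.6184
For M/M/1: W = 1/(μ-λ)
W = 1/(7.6-4.7) = 1/2.90
W = 0.3448 seconds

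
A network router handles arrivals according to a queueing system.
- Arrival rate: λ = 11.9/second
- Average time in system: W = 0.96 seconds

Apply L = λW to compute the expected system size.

Little's Law: L = λW
L = 11.9 × 0.96 = 11.4240 packets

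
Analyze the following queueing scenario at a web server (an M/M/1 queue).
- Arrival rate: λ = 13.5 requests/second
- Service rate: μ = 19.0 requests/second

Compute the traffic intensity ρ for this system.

Server utilization: ρ = λ/μ
ρ = 13.5/19.0 = 0.7105
The server is busy 71.05% of the time.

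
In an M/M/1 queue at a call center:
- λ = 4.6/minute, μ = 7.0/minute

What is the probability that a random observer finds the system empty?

ρ = λ/μ = 4.6/7.0 = 0.6571
P(0) = 1 - ρ = 1 - 0.6571 = 0.3429
The server is idle 34.29% of the time.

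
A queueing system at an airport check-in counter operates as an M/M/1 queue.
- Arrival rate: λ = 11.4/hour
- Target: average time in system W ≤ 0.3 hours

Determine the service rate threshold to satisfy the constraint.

For M/M/1: W = 1/(μ-λ)
Need W ≤ 0.3, so 1/(μ-λ) ≤ 0.3
μ - λ ≥ 1/0.3 = 3.3333
μ ≥ 11.4 + 3.3333 = 14.7333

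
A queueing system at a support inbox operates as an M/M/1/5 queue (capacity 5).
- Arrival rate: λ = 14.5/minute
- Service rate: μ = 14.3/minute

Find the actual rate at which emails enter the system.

ρ = λ/μ = 14.5/14.3 = 1.0140
P₀ = (1-ρ)/(1-ρ^(K+1)) = (1-1.0140)/(1-1.0140^6) = -0.01400/-0.08700 = 0.1609
P_K = P₀×ρ^K = 0.1609 × 1.0140^5 = 0.1609 × 1.0720 = 0.1725
λ_eff = λ(1-P_K) = 14.5 × (1 - 0.17251) = 14.5 × 0.82749 = 11.9986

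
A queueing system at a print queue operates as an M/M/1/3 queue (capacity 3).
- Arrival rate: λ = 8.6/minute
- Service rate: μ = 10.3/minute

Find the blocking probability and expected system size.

ρ = λ/μ = 8.6/10.3 = 0.8350
P₀ = (1-ρ)/(1-ρ^(K+1)) = (1-0.8350)/(1-0.8350^4) = 0.1650/0.5139 = 0.3211
P_K = P₀×ρ^K = 0.3211 × 0.8350^3 = 0.3211 × 0.5822 = 0.1869
Blocking probability P_3 = 0.1869 (18.69%)
L = ρ[1 - (K+1)ρ^K + Kρ^(K+1)] / [(1-ρ)(1-ρ^(K+1))]
L = 0.8350 × (1 - 4×0.5821829 + 3×0.4861227) / ((1 - 0.8350) × (1 - 0.4861227)) = 1.2766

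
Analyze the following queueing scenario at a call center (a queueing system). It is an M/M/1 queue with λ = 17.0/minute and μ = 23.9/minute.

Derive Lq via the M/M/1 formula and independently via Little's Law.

Method 1 (direct): Lq = λ²/(μ(μ-λ)) = 289.00/(23.9 × 6.90) = 1.7525

Method 2 (Little's Law):
W = 1/(μ-λ) = 1/6.90 = 0.14493
Wq = W - 1/μ = 0.14493 - 0.041841 = 0.10309
Lq = λWq = 17.0 × 0.10309 = 1.7525 ✔ (matches Method 1)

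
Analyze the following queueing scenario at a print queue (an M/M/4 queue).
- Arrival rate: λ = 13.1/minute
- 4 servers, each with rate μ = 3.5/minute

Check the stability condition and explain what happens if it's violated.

Stability requires ρ = λ/(cμ) < 1
ρ = 13.1/(4 × 3.5) = 13.1/14.00 = 0.9357
Since 0.9357 < 1, the system is STABLE.
The servers are busy 93.57% of the time.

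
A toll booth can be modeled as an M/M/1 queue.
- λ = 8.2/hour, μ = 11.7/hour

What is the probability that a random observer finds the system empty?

ρ = λ/μ = 8.2/11.7 = 0.7009
P(0) = 1 - ρ = 1 - 0.7009 = 0.2991
The server is idle 29.91% of the time.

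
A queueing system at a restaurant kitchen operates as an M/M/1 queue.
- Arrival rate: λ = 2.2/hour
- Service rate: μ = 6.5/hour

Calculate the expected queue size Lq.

ρ = λ/μ = 2.2/6.5 = 0.3385
For M/M/1: Lq = λ²/(μ(μ-λ))
Lq = 4.84/(6.5 × 4.30)
Lq = 0.1732 orders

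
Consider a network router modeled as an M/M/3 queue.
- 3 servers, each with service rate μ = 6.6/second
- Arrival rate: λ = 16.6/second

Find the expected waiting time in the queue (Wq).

Traffic intensity: ρ = λ/(cμ) = 16.6/(3×6.6) = 0.8384
Since ρ = 0.8384 < 1, system is stable.
Offered load a = λ/μ = cρ = 16.6/6.6 = 2.5152
P₀ = [ Σₙ₌₀^2 aⁿ/n! + a^3/(3!(1-ρ)) ]⁻¹
Σ = a^0/0! + a^1/1! + a^2/2! = 1.00000 + 2.51515 + 3.16299 = 6.6781
a^3/(3!(1-ρ)) = 15.9108/(6 × 0.161616) = 16.4080
P₀ = 1/(6.6781 + 16.4080) = 0.04332
Lq = P₀·a^3·ρ / (3!(1-ρ)²) = 0.043316 × 15.9108 × 0.83838 / (6 × 0.026120) = 3.6869
Wq = Lq/λ = 3.6869/16.6 = 0.2221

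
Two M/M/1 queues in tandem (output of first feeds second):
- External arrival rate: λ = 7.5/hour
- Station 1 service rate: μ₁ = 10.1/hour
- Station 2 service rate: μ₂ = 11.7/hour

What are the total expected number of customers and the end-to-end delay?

By Jackson's theorem, each station behaves as independent M/M/1.
Station 1: ρ₁ = 7.5/10.1 = 0.7426, L₁ = ρ₁/(1-ρ₁) = λ/(μ₁-λ) = 7.5/2.60 = 2.8846
Station 2: ρ₂ = 7.5/11.7 = 0.6410, L₂ = ρ₂/(1-ρ₂) = λ/(μ₂-λ) = 7.5/4.20 = 1.7857
Total: L = L₁ + L₂ = 2.8846 + 1.7857 = 4.6703
W = L/λ = 4.6703/7.5 = 0.6227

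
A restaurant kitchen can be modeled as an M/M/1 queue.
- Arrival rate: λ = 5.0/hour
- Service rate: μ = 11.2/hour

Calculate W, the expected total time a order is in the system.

First, compute utilization: ρ = λ/μ = 5.0/11.2 = 0.4464
For M/M/1: W = 1/(μ-λ)
W = 1/(11.2-5.0) = 1/6.20
W = 0.1613 hours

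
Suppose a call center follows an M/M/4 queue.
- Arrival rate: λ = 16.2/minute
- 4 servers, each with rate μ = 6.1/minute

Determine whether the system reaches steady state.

Stability requires ρ = λ/(cμ) < 1
ρ = 16.2/(4 × 6.1) = 16.2/24.40 = 0.6639
Since 0.6639 < 1, the system is STABLE.
The servers are busy 66.39% of the time.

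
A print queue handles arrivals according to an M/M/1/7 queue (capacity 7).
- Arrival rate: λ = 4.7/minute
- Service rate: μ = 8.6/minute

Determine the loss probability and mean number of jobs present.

ρ = λ/μ = 4.7/8.6 = 0.546512
P₀ = (1-ρ)/(1-ρ^(K+1)) = (1-0.546512)/(1-0.546512^8) = 0.45349/0.99204 = 0.4571
P_K = P₀×ρ^K = 0.45713 × 0.546512^7 = 0.45713 × 0.014561 = 0.006656
Blocking probability P_7 = 0.006656 (0.67%)
L = ρ[1 - (K+1)ρ^K + Kρ^(K+1)] / [(1-ρ)(1-ρ^(K+1))]
L = 0.546512 × (1 - 8×0.01456 + 7×0.007958) / ((1 - 0.546512) × (1 - 0.007958)) = 1.1410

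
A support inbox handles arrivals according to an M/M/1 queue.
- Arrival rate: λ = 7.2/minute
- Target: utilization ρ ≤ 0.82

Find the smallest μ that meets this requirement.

ρ = λ/μ, so μ = λ/ρ
μ ≥ 7.2/0.82 = 8.7805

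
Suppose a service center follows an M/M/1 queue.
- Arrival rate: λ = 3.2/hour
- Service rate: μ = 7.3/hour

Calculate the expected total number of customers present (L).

ρ = λ/μ = 3.2/7.3 = 0.4384
For M/M/1: L = λ/(μ-λ)
L = 3.2/(7.3-3.2) = 3.2/4.10
L = 0.7805 customers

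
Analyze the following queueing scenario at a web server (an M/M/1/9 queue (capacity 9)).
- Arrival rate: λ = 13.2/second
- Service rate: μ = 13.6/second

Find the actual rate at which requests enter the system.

ρ = λ/μ = 13.2/13.6 = 0.97059
P₀ = (1-ρ)/(1-ρ^(K+1)) = (1-0.97059)/(1-0.97059^10) = 0.029410/0.25808 = 0.1140
P_K = P₀×ρ^K = 0.11396 × 0.97059^9 = 0.11396 × 0.76440 = 0.08711
λ_eff = λ(1-P_K) = 13.2 × (1 - 0.087109) = 13.2 × 0.912891 = 12.0502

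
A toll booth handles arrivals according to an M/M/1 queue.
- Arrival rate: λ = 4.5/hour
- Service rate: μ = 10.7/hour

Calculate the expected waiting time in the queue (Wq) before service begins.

First, compute utilization: ρ = λ/μ = 4.5/10.7 = 0.4206
For M/M/1: Wq = λ/(μ(μ-λ))
Wq = 4.5/(10.7 × (10.7-4.5))
Wq = 4.5/(10.7 × 6.20)
Wq = 0.06783 hours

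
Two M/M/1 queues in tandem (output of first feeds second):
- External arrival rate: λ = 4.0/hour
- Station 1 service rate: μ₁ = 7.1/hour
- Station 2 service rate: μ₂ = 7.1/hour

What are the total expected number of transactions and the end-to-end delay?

By Jackson's theorem, each station behaves as independent M/M/1.
Station 1: ρ₁ = 4.0/7.1 = 0.5634, L₁ = ρ₁/(1-ρ₁) = λ/(μ₁-λ) = 4.0/3.10 = 1.2903
Station 2: ρ₂ = 4.0/7.1 = 0.5634, L₂ = ρ₂/(1-ρ₂) = λ/(μ₂-λ) = 4.0/3.10 = 1.2903
Total: L = L₁ + L₂ = 1.2903 + 1.2903 = 2.5806
W = L/λ = 2.5806/4.0 = 0.6452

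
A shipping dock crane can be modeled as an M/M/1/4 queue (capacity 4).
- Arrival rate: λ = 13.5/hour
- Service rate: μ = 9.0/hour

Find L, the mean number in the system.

ρ = λ/μ = 13.5/9.0 = 1.5000
P₀ = (1-ρ)/(1-ρ^(K+1)) = (1-1.5000)/(1-1.5000^5) = -0.5000/-6.5938 = 0.07583
P_K = P₀×ρ^K = 0.07583 × 1.5000^4 = 0.07583 × 5.0625 = 0.3839
L = ρ[1 - (K+1)ρ^K + Kρ^(K+1)] / [(1-ρ)(1-ρ^(K+1))]
L = 1.5000 × (1 - 5×5.06250 + 4×7.59375) / ((1 - 1.5000) × (1 - 7.59375)) = 2.7583 containers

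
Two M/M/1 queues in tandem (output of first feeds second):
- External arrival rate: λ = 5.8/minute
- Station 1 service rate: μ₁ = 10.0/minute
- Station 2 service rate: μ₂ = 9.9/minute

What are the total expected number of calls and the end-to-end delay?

By Jackson's theorem, each station behaves as independent M/M/1.
Station 1: ρ₁ = 5.8/10.0 = 0.5800, L₁ = ρ₁/(1-ρ₁) = λ/(μ₁-λ) = 5.8/4.20 = 1.3810
Station 2: ρ₂ = 5.8/9.9 = 0.5859, L₂ = ρ₂/(1-ρ₂) = λ/(μ₂-λ) = 5.8/4.10 = 1.4146
Total: L = L₁ + L₂ = 1.3810 + 1.4146 = 2.7956
W = L/λ = 2.7956/5.8 = 0.4820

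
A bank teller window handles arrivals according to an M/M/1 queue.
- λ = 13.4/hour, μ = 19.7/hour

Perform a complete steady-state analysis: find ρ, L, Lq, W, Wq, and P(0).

Step 1: ρ = λ/μ = 13.4/19.7 = 0.6802
Step 2: L = λ/(μ-λ) = 13.4/6.30 = 2.1270
Step 3: Lq = λ²/(μ(μ-λ)) = 179.56/(19.7×6.30) = 1.4468
Step 4: W = 1/(μ-λ) = 1/6.30 = 0.15873
Step 5: Wq = λ/(μ(μ-λ)) = 13.4/(19.7×6.30) = 0.1080
Step 6: P(0) = 1-ρ = 0.3198
Verify: L = λW = 13.4×0.15873 = 2.1270 ✔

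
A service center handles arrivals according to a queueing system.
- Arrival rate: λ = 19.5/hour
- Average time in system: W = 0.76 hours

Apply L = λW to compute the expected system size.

Little's Law: L = λW
L = 19.5 × 0.76 = 14.8200 customers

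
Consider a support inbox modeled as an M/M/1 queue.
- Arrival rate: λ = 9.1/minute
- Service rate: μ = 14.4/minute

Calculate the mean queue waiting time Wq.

First, compute utilization: ρ = λ/μ = 9.1/14.4 = 0.6319
For M/M/1: Wq = λ/(μ(μ-λ))
Wq = 9.1/(14.4 × (14.4-9.1))
Wq = 9.1/(14.4 × 5.30)
Wq = 0.1192 minutes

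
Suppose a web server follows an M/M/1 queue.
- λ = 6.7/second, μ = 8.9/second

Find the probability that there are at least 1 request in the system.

ρ = λ/μ = 6.7/8.9 = 0.7528
P(N ≥ n) = ρⁿ
P(N ≥ 1) = 0.7528^1
P(N ≥ 1) = 0.7528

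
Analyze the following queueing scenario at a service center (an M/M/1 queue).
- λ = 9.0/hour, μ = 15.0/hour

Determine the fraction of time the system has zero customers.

ρ = λ/μ = 9.0/15.0 = 0.6000
P(0) = 1 - ρ = 1 - 0.6000 = 0.4000
The server is idle 40.00% of the time.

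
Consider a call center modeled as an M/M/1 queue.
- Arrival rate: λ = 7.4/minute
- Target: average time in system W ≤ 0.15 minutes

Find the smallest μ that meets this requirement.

For M/M/1: W = 1/(μ-λ)
Need W ≤ 0.15, so 1/(μ-λ) ≤ 0.15
μ - λ ≥ 1/0.15 = 6.6667
μ ≥ 7.4 + 6.6667 = 14.0667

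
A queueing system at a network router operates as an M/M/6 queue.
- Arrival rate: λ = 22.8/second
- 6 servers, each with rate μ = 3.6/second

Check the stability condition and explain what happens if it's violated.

Stability requires ρ = λ/(cμ) < 1
ρ = 22.8/(6 × 3.6) = 22.8/21.60 = 1.0556
Since 1.0556 ≥ 1, the system is UNSTABLE.
Need c > λ/μ = 22.8/3.6 = 6.33.
Minimum servers needed: c = 7.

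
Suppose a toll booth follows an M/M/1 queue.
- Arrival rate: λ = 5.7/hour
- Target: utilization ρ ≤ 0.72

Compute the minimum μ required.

ρ = λ/μ, so μ = λ/ρ
μ ≥ 5.7/0.72 = 7.9167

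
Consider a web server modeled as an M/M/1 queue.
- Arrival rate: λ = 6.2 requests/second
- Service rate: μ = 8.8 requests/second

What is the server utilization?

Server utilization: ρ = λ/μ
ρ = 6.2/8.8 = 0.7045
The server is busy 70.45% of the time.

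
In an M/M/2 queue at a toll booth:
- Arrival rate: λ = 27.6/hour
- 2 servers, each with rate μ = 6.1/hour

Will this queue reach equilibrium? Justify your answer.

Stability requires ρ = λ/(cμ) < 1
ρ = 27.6/(2 × 6.1) = 27.6/12.20 = 2.2623
Since 2.2623 ≥ 1, the system is UNSTABLE.
Need c > λ/μ = 27.6/6.1 = 4.52.
Minimum servers needed: c = 5.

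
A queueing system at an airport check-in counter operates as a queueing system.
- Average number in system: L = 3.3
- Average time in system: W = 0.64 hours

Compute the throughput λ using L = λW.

Little's Law: L = λW, so λ = L/W
λ = 3.3/0.64 = 5.1562 passengers/hour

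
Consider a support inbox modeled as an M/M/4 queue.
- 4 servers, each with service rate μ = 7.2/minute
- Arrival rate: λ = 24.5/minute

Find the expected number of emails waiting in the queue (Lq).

Traffic intensity: ρ = λ/(cμ) = 24.5/(4×7.2) = 0.8507
Since ρ = 0.8507 < 1, system is stable.
Offered load a = λ/μ = cρ = 24.5/7.2 = 3.4028
P₀ = [ Σₙ₌₀^3 aⁿ/n! + a^4/(4!(1-ρ)) ]⁻¹
Σ = a^0/0! + a^1/1! + a^2/2! + a^3/3! = 1.00000 + 3.40278 + 5.78945 + 6.56674 = 16.7590
a^4/(4!(1-ρ)) = 134.0708/(24 × 0.1493056) = 37.4151
P₀ = 1/(16.7590 + 37.4151) = 0.01846
Lq = P₀·a^4·ρ / (4!(1-ρ)²) = 0.018459 × 134.0708 × 0.85069 / (24 × 0.022292) = 3.9351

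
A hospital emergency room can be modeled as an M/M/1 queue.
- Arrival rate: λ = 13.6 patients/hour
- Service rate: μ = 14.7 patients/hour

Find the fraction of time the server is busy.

Server utilization: ρ = λ/μ
ρ = 13.6/14.7 = 0.9252
The server is busy 92.52% of the time.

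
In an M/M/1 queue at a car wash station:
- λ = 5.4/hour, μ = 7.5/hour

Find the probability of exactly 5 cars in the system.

ρ = λ/μ = 5.4/7.5 = 0.7200
P(n) = (1-ρ)ρⁿ
P(5) = (1-0.7200) × 0.7200^5
P(5) = 0.2800 × 0.1935
P(5) = 0.05418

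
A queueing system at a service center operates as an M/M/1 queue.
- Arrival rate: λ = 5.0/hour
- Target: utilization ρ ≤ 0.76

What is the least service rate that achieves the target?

ρ = λ/μ, so μ = λ/ρ
μ ≥ 5.0/0.76 = 6.5789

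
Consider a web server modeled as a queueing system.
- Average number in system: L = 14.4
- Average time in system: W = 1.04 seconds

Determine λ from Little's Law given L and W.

Little's Law: L = λW, so λ = L/W
λ = 14.4/1.04 = 13.8462 requests/second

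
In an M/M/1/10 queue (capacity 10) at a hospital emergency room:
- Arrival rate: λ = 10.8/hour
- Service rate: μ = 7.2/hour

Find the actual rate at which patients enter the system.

ρ = λ/μ = 10.8/7.2 = 1.5000
P₀ = (1-ρ)/(1-ρ^(K+1)) = (1-1.5000)/(1-1.5000^11) = -0.5000/-85.4976 = 0.005848
P_K = P₀×ρ^K = 0.005848 × 1.5000^10 = 0.005848 × 57.6650 = 0.3372
λ_eff = λ(1-P_K) = 10.8 × (1 - 0.33723) = 10.8 × 0.66277 = 7.1579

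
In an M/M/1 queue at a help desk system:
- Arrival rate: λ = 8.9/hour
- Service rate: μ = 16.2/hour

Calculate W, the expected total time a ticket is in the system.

First, compute utilization: ρ = λ/μ = 8.9/16.2 = 0.5494
For M/M/1: W = 1/(μ-λ)
W = 1/(16.2-8.9) = 1/7.30
W = 0.1370 hours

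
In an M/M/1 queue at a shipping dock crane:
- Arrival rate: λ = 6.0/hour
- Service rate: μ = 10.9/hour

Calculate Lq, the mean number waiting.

ρ = λ/μ = 6.0/10.9 = 0.5505
For M/M/1: Lq = λ²/(μ(μ-λ))
Lq = 36.00/(10.9 × 4.90)
Lq = 0.6740 containers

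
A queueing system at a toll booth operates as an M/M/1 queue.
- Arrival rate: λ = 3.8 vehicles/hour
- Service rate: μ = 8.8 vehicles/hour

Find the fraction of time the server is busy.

Server utilization: ρ = λ/μ
ρ = 3.8/8.8 = 0.4318
The server is busy 43.18% of the time.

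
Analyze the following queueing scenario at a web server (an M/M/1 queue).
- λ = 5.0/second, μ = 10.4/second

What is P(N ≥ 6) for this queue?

ρ = λ/μ = 5.0/10.4 = 0.4808
P(N ≥ n) = ρⁿ
P(N ≥ 6) = 0.4808^6
P(N ≥ 6) = 0.01235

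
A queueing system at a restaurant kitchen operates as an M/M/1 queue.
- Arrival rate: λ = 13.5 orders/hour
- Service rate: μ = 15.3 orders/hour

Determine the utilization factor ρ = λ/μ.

Server utilization: ρ = λ/μ
ρ = 13.5/15.3 = 0.8824
The server is busy 88.24% of the time.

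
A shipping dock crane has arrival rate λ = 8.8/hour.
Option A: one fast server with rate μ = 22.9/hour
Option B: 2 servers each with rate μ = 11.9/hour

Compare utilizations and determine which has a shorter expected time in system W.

Option A: single server μ = 22.9 (M/M/1)
  ρ_A = 8.8/22.9 = 0.3843
  W_A = 1/(μ-λ) = 1/(22.9-8.8) = 1/14.10 = 0.07092

Option B: 2 servers μ = 11.9 (M/M/2)
  ρ_B = λ/(cμ) = 8.8/(2×11.9) = 0.3697
  Offered load a = λ/μ = cρ = 8.8/11.9 = 0.7395
  P₀ = [ Σₙ₌₀^1 aⁿ/n! + a^2/(2!(1-ρ)) ]⁻¹
  Σ = a^0/0! + a^1/1! = 1.0000 + 0.7395 = 1.7395
  a^2/(2!(1-ρ)) = 0.5469/(2 × 0.6303) = 0.4338
  P₀ = 1/(1.7395 + 0.4338) = 0.4601
  Lq = P₀·a^2·ρ / (2!(1-ρ)²) = 0.4601 × 0.5469 × 0.3697 / (2 × 0.3972) = 0.1171
  Wq_B = Lq/λ = 0.1171/8.8 = 0.01331
  W_B = Wq_B + 1/μ = 0.01331 + 0.08403 = 0.09734

Since W_A = 0.07092 < W_B = 0.09734, Option A (single fast server) has the shorter time in system.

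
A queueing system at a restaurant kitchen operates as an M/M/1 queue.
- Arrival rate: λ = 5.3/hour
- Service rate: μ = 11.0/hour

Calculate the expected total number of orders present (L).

ρ = λ/μ = 5.3/11.0 = 0.4818
For M/M/1: L = λ/(μ-λ)
L = 5.3/(11.0-5.3) = 5.3/5.70
L = 0.9298 orders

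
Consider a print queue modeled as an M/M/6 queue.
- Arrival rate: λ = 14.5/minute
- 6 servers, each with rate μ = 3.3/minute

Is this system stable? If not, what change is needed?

Stability requires ρ = λ/(cμ) < 1
ρ = 14.5/(6 × 3.3) = 14.5/19.80 = 0.7323
Since 0.7323 < 1, the system is STABLE.
The servers are busy 73.23% of the time.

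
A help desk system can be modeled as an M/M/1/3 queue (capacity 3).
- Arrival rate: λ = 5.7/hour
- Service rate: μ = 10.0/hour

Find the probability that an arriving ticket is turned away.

ρ = λ/μ = 5.7/10.0 = 0.5700
P₀ = (1-ρ)/(1-ρ^(K+1)) = (1-0.5700)/(1-0.5700^4) = 0.43000/0.89444 = 0.4807
P_K = P₀×ρ^K = 0.4807 × 0.5700^3 = 0.4807 × 0.1852 = 0.08903
Blocking probability = 8.90%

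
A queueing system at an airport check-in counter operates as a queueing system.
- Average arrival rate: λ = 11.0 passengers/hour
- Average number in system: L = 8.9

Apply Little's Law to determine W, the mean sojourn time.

Little's Law: L = λW, so W = L/λ
W = 8.9/11.0 = 0.8091 hours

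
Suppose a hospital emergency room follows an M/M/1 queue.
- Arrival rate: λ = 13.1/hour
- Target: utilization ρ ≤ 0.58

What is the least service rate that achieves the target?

ρ = λ/μ, so μ = λ/ρ
μ ≥ 13.1/0.58 = 22.5862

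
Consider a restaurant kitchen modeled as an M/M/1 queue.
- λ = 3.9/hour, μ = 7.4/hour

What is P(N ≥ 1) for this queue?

ρ = λ/μ = 3.9/7.4 = 0.5270
P(N ≥ n) = ρⁿ
P(N ≥ 1) = 0.5270^1
P(N ≥ 1) = 0.5270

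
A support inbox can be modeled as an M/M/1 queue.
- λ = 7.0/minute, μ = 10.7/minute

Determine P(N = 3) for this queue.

ρ = λ/μ = 7.0/10.7 = 0.6542
P(n) = (1-ρ)ρⁿ
P(3) = (1-0.6542) × 0.6542^3
P(3) = 0.3458 × 0.2800
P(3) = 0.09682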